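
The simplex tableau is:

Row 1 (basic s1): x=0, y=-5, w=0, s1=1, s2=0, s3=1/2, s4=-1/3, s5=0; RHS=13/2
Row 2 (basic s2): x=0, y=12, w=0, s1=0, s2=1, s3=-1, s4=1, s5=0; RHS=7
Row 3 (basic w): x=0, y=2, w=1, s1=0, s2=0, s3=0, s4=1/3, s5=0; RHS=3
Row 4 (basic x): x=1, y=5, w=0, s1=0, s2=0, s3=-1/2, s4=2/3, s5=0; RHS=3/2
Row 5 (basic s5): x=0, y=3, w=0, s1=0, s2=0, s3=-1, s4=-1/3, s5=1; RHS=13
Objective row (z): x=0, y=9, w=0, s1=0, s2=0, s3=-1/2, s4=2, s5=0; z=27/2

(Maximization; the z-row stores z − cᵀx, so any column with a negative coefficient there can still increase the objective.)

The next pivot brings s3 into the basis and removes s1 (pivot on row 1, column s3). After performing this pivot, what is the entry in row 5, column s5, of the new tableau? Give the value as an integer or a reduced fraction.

1

Pivot element is row 1, column s3: 1/2.
Normalize row 1: new (row 1, s5) = 0/(1/2) = 0.
row 5 ← row 5 − (-1)·(new row 1): 1 − (-1)·0 = 1.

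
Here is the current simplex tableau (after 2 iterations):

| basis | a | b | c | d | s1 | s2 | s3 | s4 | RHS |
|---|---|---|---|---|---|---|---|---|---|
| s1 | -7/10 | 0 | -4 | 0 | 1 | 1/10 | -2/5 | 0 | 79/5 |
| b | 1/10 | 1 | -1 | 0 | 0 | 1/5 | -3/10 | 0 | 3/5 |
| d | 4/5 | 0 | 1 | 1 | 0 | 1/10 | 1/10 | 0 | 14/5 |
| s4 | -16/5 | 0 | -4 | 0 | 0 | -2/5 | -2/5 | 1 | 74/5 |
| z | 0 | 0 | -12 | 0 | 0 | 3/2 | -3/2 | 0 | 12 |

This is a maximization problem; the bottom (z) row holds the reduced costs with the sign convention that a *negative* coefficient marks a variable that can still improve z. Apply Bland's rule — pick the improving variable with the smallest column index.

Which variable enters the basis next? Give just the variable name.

Objective-row coefficients: a: 0, b: 0, c: -12, d: 0, s1: 0, s2: 3/2, s3: -3/2, s4: 0.
Improving columns: c, s3. Bland's rule picks the smallest column index → c.

c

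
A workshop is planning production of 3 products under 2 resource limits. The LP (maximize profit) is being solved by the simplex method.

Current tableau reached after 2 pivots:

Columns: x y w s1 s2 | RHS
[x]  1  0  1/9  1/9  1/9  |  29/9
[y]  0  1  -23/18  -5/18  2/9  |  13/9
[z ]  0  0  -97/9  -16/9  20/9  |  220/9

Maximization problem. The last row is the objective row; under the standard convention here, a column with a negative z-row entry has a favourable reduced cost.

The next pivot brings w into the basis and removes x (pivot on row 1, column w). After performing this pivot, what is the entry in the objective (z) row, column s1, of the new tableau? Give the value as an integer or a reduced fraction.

9

Pivot element is row 1, column w: 1/9.
Normalize row 1: new (row 1, s1) = (1/9)/(1/9) = 1.
z-row ← z-row − (-97/9)·(new row 1): -16/9 − (-97/9)·1 = 9.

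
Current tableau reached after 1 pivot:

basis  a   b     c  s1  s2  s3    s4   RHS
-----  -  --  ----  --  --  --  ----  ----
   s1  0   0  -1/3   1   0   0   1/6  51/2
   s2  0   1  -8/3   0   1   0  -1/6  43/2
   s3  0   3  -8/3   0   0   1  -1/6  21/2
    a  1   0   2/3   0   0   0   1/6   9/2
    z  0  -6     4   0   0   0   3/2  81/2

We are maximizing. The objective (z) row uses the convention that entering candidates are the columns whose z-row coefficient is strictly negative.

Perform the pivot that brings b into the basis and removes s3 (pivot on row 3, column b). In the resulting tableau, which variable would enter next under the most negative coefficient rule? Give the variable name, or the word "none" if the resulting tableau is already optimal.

c

Pivot element 3. New z-row = old z-row − (-6)·(row 3/3).
Updated z-row coefficients: a: 0, b: 0, c: -4/3, s1: 0, s2: 0, s3: 2, s4: 7/6.
The most negative is -4/3 in column c, so c would enter next.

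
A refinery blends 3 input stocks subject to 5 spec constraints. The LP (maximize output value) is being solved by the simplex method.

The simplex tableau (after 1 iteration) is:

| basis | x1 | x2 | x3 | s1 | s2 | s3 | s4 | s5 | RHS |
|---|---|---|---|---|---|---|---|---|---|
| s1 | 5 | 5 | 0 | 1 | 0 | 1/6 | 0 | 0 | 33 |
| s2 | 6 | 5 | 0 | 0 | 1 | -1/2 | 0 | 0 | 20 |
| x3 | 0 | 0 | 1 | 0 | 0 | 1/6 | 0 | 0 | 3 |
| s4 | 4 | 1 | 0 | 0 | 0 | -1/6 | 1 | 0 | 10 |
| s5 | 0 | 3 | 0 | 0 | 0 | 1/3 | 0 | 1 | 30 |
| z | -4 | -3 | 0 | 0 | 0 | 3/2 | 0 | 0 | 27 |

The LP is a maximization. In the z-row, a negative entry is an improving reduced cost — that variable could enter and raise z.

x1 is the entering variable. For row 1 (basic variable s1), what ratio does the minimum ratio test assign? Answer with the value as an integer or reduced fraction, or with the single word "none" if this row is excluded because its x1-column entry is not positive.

33/5

Ratio = RHS / (x1 entry) = 33 / 5 = 33/5.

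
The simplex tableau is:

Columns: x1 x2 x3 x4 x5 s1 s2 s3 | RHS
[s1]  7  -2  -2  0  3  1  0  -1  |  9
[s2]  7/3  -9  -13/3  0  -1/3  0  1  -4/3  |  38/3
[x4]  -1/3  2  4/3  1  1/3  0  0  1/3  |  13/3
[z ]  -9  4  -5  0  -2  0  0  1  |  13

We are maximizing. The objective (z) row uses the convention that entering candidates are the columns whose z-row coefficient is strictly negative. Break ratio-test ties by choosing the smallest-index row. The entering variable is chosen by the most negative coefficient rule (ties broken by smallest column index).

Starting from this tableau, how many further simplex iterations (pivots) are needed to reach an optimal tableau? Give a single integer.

pivot: x1 in, s1 out → z = 172/7
pivot: x3 in, x4 out → z = 698/13
No improving column remains; optimal.

2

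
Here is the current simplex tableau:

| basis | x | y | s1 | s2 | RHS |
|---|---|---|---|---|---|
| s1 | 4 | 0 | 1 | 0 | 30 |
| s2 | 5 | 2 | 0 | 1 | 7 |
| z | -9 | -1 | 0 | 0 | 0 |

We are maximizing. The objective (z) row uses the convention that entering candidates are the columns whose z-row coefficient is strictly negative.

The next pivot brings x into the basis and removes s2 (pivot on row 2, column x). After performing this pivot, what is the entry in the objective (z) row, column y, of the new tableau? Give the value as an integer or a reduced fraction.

13/5

Pivot element is row 2, column x: 5.
Normalize row 2: new (row 2, y) = 2/5 = 2/5.
z-row ← z-row − (-9)·(new row 2): -1 − (-9)·(2/5) = 13/5.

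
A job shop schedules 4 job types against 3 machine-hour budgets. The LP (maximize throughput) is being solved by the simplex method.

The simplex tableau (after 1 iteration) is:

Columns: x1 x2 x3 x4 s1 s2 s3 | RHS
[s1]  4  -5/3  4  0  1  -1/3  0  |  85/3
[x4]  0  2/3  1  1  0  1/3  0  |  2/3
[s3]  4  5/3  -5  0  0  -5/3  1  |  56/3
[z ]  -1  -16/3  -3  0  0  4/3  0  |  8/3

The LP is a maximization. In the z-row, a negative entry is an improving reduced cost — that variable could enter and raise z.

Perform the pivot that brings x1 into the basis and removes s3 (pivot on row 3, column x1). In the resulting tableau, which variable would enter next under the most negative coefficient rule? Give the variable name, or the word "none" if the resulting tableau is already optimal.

x2

Pivot element 4. New z-row = old z-row − (-1)·(row 3/4).
Updated z-row coefficients: x1: 0, x2: -59/12, x3: -17/4, x4: 0, s1: 0, s2: 11/12, s3: 1/4.
The most negative is -59/12 in column x2, so x2 would enter next.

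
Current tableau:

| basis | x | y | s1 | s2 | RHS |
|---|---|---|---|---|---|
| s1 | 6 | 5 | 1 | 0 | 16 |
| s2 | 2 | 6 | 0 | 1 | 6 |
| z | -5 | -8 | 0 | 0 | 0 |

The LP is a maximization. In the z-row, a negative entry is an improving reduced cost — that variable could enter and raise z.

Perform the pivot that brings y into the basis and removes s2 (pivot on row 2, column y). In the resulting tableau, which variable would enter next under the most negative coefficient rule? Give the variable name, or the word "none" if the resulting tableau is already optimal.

Pivot element 6. New z-row = old z-row − (-8)·(row 2/6).
Updated z-row coefficients: x: -7/3, y: 0, s1: 0, s2: 4/3.
The most negative is -7/3 in column x, so x would enter next.

x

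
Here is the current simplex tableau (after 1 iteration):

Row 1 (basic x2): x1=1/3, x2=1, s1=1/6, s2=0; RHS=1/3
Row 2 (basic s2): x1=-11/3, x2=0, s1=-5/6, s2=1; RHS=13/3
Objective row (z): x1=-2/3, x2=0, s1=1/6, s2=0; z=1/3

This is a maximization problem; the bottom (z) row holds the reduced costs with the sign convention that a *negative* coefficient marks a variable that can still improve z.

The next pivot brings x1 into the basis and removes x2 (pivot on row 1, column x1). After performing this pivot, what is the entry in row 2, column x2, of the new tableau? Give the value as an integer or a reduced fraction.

Pivot element is row 1, column x1: 1/3.
Normalize row 1: new (row 1, x2) = 1/(1/3) = 3.
row 2 ← row 2 − (-11/3)·(new row 1): 0 − (-11/3)·3 = 11.

11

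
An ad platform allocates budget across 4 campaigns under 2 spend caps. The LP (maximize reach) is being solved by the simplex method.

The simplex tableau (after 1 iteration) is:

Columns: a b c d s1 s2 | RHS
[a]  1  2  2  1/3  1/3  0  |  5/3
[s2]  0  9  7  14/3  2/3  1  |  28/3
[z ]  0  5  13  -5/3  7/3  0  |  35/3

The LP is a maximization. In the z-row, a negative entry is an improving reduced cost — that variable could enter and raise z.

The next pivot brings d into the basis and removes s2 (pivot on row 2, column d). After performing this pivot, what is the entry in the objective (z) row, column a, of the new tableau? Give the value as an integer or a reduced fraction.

Pivot element is row 2, column d: 14/3.
Normalize row 2: new (row 2, a) = 0/(14/3) = 0.
z-row ← z-row − (-5/3)·(new row 2): 0 − (-5/3)·0 = 0.

0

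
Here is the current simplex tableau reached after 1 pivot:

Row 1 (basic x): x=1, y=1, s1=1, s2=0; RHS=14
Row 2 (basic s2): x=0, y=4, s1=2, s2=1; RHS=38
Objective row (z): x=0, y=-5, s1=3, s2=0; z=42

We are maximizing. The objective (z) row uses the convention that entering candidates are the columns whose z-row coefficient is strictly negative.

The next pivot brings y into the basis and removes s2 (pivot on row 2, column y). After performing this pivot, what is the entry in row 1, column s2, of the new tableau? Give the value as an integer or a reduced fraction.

-1/4

Pivot element is row 2, column y: 4.
Normalize row 2: new (row 2, s2) = 1/4 = 1/4.
row 1 ← row 1 − 1·(new row 2): 0 − 1·(1/4) = -1/4.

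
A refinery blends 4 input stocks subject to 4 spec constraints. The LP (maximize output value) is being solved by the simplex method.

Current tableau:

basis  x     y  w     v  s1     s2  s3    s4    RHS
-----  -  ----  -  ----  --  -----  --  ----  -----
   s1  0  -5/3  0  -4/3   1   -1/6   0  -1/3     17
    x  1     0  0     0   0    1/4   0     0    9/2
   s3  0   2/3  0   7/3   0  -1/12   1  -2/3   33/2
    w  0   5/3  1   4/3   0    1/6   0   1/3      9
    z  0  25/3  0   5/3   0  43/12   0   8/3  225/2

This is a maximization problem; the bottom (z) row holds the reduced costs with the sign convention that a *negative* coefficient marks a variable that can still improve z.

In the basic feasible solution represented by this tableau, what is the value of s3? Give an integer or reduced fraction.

33/2

s3 is basic (row 3); its value is the RHS of that row: 33/2.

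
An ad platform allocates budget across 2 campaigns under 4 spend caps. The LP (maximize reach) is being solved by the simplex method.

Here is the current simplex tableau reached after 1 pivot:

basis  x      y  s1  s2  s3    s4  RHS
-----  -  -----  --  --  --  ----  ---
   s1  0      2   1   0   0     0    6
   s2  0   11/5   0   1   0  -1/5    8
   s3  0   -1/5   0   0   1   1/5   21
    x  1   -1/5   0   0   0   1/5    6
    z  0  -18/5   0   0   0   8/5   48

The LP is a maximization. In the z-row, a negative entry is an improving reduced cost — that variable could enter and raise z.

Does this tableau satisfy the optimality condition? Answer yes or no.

no

Column y has objective-row coefficient -18/5, which is negative; an improving pivot exists, so not yet optimal.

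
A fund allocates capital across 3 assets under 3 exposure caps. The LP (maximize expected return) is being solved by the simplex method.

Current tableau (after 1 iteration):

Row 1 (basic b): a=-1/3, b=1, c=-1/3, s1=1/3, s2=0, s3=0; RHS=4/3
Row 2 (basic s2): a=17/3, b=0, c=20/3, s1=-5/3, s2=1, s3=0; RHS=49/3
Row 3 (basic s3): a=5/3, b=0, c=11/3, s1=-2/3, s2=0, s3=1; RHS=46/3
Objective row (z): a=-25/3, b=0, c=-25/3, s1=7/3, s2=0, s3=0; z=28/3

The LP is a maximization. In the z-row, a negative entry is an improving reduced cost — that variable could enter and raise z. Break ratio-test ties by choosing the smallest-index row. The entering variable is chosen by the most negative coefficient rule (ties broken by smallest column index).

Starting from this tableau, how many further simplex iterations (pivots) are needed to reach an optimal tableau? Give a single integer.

pivot: a in, s2 out → z = 567/17
pivot: s1 in, b out → z = 69/2
No improving column remains; optimal.

2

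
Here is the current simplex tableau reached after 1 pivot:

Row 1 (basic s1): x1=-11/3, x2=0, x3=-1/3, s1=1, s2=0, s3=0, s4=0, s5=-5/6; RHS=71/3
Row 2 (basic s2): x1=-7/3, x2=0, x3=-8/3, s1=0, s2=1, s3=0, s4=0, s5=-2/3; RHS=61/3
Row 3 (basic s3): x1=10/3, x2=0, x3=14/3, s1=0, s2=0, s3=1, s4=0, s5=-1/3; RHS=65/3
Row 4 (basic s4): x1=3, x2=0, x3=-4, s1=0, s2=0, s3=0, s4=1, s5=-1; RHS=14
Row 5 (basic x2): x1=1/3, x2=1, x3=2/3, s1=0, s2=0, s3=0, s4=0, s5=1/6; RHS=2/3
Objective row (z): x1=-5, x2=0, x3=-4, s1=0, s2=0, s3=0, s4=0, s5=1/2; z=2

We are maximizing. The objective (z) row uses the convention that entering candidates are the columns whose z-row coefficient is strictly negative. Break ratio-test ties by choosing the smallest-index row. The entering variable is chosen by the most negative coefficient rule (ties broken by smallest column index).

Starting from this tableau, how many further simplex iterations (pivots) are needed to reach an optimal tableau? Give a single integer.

1

pivot: x1 in, x2 out → z = 12
No improving column remains; optimal.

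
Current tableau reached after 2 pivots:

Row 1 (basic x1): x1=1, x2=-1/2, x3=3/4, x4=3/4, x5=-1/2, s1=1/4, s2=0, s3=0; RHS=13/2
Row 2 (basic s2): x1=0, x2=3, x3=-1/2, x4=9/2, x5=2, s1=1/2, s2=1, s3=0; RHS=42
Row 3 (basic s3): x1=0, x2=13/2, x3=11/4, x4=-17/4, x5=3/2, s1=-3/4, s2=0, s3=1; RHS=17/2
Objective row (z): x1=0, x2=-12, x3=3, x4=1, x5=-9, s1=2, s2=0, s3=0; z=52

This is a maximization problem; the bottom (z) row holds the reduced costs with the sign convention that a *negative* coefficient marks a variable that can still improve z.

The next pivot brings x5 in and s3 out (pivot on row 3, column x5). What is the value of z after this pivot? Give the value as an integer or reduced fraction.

Minimum ratio for x5: (17/2)/(3/2) = 17/3.
z changes by −(z-row coeff of x5)·ratio = −(-9)·(17/3) = 51.
New z = 52 + 51 = 103.

103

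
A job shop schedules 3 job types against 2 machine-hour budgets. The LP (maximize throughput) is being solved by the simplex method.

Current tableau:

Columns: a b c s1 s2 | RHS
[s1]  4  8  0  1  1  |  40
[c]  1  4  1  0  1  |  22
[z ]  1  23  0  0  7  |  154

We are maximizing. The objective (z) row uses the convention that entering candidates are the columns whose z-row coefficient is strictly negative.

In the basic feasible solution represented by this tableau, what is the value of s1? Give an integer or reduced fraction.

40

s1 is basic (row 1); its value is the RHS of that row: 40.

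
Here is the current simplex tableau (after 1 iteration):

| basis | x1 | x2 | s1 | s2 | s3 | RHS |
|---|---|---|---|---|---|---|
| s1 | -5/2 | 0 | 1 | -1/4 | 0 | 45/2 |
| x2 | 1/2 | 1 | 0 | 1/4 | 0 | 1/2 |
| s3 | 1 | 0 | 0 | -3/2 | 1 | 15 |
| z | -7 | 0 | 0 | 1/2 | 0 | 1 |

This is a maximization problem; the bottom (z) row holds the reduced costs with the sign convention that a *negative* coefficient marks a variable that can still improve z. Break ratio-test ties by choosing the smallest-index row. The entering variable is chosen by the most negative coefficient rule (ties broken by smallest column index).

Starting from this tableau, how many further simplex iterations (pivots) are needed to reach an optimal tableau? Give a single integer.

pivot: x1 in, x2 out → z = 8
No improving column remains; optimal.

1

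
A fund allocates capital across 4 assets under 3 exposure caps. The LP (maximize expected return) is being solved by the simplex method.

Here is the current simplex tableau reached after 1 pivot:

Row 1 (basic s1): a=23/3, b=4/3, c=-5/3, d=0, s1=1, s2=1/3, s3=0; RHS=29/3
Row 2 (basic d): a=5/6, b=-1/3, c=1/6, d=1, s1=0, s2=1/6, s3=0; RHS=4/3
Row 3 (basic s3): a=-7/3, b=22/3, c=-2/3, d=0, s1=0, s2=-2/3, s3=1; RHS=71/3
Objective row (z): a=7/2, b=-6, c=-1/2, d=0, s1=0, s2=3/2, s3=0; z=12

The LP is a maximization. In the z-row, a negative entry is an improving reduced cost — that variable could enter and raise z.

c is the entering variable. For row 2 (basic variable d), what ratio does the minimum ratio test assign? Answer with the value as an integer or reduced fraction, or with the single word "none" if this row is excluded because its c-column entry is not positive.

Ratio = RHS / (c entry) = (4/3) / (1/6) = 8.

8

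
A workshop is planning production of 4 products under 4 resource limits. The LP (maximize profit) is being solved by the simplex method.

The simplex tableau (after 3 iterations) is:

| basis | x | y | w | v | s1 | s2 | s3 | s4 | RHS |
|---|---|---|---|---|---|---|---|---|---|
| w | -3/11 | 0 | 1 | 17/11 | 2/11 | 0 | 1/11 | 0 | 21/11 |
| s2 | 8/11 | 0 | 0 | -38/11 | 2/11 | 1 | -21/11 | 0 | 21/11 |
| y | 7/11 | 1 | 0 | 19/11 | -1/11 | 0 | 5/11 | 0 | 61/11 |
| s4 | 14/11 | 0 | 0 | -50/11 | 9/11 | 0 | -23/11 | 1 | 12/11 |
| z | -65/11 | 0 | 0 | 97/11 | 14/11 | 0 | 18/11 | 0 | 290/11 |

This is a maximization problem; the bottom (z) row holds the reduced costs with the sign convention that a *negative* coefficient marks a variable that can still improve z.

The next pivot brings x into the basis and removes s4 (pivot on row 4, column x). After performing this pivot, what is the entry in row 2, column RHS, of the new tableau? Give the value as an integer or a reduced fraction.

Pivot element is row 4, column x: 14/11.
Normalize row 4: new (row 4, RHS) = (12/11)/(14/11) = 6/7.
row 2 ← row 2 − (8/11)·(new row 4): 21/11 − (8/11)·(6/7) = 9/7.

9/7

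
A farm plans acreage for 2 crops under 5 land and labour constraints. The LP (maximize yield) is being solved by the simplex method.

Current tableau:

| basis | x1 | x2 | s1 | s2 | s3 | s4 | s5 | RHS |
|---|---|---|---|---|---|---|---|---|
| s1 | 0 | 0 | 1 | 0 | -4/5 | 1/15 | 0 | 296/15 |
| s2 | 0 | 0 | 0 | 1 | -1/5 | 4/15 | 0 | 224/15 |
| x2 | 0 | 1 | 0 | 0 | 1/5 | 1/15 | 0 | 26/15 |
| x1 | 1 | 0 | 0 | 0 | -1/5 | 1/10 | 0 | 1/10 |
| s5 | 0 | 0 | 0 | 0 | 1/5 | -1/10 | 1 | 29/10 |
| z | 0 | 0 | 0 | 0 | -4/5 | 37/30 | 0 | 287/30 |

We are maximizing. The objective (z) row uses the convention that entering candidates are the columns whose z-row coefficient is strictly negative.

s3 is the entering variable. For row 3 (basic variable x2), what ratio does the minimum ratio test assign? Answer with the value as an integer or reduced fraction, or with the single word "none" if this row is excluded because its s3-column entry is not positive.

Ratio = RHS / (s3 entry) = (26/15) / (1/5) = 26/3.

26/3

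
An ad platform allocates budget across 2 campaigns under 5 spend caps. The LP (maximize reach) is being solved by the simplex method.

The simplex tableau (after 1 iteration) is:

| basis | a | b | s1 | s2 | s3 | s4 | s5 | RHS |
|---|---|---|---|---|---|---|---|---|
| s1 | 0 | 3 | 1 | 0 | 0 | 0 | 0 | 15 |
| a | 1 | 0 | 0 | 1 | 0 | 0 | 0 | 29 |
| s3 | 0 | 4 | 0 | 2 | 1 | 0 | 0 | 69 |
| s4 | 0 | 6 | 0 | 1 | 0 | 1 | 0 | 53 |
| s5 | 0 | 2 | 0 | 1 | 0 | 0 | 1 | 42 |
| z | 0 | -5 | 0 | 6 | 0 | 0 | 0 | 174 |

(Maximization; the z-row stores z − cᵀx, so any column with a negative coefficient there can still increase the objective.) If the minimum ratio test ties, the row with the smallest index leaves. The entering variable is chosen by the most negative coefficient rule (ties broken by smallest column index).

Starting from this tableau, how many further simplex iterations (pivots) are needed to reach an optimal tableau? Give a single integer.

1

pivot: b in, s1 out → z = 199
No improving column remains; optimal.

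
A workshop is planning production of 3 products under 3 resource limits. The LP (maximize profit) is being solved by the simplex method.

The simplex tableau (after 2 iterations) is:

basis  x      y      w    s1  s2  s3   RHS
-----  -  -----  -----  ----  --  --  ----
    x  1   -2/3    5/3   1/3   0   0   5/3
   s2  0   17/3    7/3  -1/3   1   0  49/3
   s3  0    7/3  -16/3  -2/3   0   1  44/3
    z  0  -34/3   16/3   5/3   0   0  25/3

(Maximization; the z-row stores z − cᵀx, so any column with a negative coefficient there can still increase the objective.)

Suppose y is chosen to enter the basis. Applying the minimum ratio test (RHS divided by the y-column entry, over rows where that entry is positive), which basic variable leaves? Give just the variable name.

Ratios: row 1 (x): entry -2/3 ≤ 0, skip; row 2 (s2): (49/3)/(17/3) = 49/17; row 3 (s3): (44/3)/(7/3) = 44/7.
Minimum ratio 49/17 is in the s2 row, so s2 leaves.

s2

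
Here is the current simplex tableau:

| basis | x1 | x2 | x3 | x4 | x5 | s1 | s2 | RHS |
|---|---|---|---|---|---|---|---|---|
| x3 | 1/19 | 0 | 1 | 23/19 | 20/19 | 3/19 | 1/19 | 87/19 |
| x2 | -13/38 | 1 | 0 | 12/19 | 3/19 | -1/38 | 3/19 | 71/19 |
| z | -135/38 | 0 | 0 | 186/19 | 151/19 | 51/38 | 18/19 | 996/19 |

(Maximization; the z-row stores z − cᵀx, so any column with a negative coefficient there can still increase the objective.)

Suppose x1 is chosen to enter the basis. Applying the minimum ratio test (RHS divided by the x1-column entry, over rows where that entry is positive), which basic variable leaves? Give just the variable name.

x3

Ratios: row 1 (x3): (87/19)/(1/19) = 87; row 2 (x2): entry -13/38 ≤ 0, skip.
Minimum ratio 87 is in the x3 row, so x3 leaves.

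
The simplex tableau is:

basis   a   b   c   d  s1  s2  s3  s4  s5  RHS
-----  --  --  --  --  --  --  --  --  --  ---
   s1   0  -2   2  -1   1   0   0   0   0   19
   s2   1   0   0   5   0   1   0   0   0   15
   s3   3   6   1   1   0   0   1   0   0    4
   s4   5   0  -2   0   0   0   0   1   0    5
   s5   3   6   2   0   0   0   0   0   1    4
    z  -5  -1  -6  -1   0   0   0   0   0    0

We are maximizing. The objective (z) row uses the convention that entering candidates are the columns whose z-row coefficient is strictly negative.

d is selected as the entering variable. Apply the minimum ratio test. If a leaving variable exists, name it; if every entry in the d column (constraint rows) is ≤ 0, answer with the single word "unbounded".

s2

Ratios: row 1 (s1): entry -1 ≤ 0, skip; row 2 (s2): 15/5 = 3; row 3 (s3): 4/1 = 4; row 4 (s4): entry 0 ≤ 0, skip; row 5 (s5): entry 0 ≤ 0, skip.
Minimum ratio is in the s2 row, so s2 leaves.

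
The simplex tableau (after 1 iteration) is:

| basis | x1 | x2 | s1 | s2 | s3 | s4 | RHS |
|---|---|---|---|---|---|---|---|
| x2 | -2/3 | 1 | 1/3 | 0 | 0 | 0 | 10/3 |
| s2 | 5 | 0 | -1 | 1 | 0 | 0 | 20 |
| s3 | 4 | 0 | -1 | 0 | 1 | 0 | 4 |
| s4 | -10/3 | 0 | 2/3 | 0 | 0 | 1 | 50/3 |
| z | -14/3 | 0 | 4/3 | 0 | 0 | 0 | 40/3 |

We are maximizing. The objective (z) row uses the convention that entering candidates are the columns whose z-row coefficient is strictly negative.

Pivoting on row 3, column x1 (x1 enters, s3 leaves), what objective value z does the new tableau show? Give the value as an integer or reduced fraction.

Minimum ratio for x1: 4/4 = 1.
z changes by −(z-row coeff of x1)·ratio = −(-14/3)·1 = 14/3.
New z = 40/3 + (14/3) = 18.

18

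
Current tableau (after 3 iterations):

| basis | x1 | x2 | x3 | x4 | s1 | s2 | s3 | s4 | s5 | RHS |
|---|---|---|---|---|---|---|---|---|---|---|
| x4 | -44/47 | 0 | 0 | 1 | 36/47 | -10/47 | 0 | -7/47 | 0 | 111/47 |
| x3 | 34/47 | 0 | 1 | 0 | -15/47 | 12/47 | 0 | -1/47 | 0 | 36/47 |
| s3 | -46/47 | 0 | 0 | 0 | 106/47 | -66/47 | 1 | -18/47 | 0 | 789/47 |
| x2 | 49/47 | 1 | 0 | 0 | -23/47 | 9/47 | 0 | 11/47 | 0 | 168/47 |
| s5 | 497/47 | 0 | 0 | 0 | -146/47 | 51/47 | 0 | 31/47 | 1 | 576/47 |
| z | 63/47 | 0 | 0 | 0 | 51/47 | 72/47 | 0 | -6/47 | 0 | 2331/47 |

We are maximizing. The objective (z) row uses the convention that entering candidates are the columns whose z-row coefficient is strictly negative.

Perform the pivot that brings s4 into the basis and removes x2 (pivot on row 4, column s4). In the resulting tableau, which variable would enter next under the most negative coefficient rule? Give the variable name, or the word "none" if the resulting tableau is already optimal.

Pivot element 11/47. New z-row = old z-row − (-6/47)·(row 4/(11/47)).
Updated z-row coefficients: x1: 21/11, x2: 6/11, x3: 0, x4: 0, s1: 9/11, s2: 18/11, s3: 0, s4: 0, s5: 0.
No coefficient is strictly negative; the tableau after this pivot is optimal.

none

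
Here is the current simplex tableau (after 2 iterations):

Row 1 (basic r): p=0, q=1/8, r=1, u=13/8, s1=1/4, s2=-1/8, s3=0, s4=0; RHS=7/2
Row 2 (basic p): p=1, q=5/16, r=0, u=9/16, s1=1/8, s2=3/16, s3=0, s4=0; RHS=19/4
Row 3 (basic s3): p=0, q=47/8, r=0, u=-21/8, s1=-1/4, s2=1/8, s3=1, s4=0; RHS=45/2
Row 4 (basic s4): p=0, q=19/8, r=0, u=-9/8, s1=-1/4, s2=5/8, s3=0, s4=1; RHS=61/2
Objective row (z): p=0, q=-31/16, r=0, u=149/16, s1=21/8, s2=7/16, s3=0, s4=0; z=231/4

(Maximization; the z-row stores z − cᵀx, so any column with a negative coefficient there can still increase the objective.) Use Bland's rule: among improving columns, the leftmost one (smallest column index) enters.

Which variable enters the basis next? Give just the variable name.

Objective-row coefficients: p: 0, q: -31/16, r: 0, u: 149/16, s1: 21/8, s2: 7/16, s3: 0, s4: 0.
Improving columns: q. Bland's rule picks the smallest column index → q.

q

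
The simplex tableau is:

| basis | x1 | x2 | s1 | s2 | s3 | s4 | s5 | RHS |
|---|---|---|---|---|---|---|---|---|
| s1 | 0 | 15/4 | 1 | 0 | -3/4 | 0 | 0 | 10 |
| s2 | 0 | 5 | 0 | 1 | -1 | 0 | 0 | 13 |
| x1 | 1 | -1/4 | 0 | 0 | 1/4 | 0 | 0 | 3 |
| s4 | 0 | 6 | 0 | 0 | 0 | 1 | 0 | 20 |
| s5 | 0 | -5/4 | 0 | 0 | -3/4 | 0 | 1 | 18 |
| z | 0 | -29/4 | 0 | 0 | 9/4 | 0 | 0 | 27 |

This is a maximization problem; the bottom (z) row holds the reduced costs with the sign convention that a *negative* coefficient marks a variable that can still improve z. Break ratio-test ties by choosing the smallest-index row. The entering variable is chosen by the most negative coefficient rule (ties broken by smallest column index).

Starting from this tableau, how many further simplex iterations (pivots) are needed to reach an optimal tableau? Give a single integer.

pivot: x2 in, s2 out → z = 917/20
No improving column remains; optimal.

1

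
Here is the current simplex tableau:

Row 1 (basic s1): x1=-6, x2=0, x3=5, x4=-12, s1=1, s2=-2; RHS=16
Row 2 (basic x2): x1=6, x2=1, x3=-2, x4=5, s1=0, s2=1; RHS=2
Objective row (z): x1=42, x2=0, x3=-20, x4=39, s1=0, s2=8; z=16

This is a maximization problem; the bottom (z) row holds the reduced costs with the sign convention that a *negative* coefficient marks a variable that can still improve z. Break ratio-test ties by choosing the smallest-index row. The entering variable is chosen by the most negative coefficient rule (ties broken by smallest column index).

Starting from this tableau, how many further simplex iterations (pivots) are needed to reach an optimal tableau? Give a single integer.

2

pivot: x3 in, s1 out → z = 80
pivot: x4 in, x2 out → z = 458
No improving column remains; optimal.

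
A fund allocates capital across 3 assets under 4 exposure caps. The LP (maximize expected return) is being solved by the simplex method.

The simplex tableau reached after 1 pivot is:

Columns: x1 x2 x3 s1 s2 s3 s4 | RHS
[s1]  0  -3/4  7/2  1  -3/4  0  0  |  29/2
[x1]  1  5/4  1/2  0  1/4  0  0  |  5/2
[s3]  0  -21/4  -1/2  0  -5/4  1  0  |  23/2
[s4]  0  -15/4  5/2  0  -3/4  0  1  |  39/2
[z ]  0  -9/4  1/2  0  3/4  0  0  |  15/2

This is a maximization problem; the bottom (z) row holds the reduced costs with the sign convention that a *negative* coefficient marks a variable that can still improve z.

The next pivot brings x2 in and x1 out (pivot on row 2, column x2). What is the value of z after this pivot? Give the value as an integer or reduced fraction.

12

Minimum ratio for x2: (5/2)/(5/4) = 2.
z changes by −(z-row coeff of x2)·ratio = −(-9/4)·2 = 9/2.
New z = 15/2 + (9/2) = 12.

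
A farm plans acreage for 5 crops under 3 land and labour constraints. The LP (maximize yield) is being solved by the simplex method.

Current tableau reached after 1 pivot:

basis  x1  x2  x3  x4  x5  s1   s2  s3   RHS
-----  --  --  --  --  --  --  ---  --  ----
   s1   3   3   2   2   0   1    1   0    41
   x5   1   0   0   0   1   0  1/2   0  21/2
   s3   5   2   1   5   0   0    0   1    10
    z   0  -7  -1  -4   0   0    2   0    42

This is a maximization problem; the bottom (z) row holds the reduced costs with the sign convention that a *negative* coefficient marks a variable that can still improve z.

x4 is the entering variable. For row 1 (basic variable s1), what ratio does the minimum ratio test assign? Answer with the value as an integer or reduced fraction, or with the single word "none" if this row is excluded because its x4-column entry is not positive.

Ratio = RHS / (x4 entry) = 41 / 2 = 41/2.

41/2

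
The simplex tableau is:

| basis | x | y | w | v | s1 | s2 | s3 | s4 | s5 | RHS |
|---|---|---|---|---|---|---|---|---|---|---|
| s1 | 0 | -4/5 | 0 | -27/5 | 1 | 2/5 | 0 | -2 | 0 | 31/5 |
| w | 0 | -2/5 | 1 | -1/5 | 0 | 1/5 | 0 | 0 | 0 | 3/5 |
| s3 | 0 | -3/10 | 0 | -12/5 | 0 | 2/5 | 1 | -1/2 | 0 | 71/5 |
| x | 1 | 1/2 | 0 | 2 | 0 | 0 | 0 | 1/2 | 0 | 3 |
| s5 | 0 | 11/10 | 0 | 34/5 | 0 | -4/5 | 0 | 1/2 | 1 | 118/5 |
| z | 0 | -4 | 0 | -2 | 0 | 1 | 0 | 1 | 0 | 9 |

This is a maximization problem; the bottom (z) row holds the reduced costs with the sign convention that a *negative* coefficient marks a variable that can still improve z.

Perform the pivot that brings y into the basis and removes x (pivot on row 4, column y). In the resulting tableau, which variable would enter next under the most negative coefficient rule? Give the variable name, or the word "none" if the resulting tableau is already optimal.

Pivot element 1/2. New z-row = old z-row − (-4)·(row 4/(1/2)).
Updated z-row coefficients: x: 8, y: 0, w: 0, v: 14, s1: 0, s2: 1, s3: 0, s4: 5, s5: 0.
No coefficient is strictly negative; the tableau after this pivot is optimal.

none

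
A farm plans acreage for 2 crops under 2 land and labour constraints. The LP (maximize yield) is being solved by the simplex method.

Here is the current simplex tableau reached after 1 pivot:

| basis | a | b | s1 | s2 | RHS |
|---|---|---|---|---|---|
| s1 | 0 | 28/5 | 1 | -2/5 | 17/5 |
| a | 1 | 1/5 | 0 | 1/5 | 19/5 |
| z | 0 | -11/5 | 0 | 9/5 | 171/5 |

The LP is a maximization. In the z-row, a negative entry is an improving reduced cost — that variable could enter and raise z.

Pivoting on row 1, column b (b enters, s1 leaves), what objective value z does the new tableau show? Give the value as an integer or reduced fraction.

Minimum ratio for b: (17/5)/(28/5) = 17/28.
z changes by −(z-row coeff of b)·ratio = −(-11/5)·(17/28) = 187/140.
New z = 171/5 + (187/140) = 995/28.

995/28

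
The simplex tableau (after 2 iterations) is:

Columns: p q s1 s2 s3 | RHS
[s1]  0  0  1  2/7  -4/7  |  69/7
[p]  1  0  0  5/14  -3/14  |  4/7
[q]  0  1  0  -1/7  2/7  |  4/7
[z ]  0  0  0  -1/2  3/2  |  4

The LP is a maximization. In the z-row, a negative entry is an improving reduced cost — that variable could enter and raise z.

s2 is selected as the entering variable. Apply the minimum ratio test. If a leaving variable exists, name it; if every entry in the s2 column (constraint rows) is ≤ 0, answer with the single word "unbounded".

p

Ratios: row 1 (s1): (69/7)/(2/7) = 69/2; row 2 (p): (4/7)/(5/14) = 8/5; row 3 (q): entry -1/7 ≤ 0, skip.
Minimum ratio is in the p row, so p leaves.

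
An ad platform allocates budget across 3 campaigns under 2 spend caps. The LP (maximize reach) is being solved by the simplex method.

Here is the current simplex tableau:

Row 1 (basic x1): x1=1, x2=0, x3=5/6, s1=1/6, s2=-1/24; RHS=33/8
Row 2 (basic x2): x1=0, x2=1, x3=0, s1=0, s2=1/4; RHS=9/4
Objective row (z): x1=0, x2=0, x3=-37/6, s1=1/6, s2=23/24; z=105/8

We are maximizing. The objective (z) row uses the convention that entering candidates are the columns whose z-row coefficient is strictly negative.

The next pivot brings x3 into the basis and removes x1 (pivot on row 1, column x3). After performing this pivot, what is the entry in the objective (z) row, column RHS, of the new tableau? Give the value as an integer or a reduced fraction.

Pivot element is row 1, column x3: 5/6.
Normalize row 1: new (row 1, RHS) = (33/8)/(5/6) = 99/20.
z-row ← z-row − (-37/6)·(new row 1): 105/8 − (-37/6)·(99/20) = 873/20.

873/20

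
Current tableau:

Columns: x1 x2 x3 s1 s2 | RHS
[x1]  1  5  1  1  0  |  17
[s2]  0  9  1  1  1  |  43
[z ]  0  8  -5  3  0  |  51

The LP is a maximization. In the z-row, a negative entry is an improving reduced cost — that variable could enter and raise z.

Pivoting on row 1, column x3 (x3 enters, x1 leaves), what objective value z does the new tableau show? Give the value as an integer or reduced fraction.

136

Minimum ratio for x3: 17/1 = 17.
z changes by −(z-row coeff of x3)·ratio = −(-5)·17 = 85.
New z = 51 + 85 = 136.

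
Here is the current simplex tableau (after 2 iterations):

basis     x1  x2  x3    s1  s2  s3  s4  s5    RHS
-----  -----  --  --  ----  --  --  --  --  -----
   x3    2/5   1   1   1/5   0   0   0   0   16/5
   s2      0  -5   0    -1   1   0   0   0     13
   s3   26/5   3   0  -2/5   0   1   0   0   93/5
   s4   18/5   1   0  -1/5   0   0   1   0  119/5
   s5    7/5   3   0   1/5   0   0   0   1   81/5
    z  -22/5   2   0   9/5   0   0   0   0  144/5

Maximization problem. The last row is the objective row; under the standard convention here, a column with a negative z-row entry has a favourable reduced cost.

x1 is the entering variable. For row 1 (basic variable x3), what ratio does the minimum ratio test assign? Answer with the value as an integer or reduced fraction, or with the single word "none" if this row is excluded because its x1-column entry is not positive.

Ratio = RHS / (x1 entry) = (16/5) / (2/5) = 8.

8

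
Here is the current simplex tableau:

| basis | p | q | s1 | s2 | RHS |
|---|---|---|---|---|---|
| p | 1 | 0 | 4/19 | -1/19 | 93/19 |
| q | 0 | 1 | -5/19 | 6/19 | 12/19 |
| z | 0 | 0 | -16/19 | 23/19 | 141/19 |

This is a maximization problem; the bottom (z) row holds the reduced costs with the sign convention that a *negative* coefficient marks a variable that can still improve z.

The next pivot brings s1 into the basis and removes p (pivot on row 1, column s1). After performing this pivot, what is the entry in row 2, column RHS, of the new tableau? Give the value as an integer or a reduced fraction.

Pivot element is row 1, column s1: 4/19.
Normalize row 1: new (row 1, RHS) = (93/19)/(4/19) = 93/4.
row 2 ← row 2 − (-5/19)·(new row 1): 12/19 − (-5/19)·(93/4) = 27/4.

27/4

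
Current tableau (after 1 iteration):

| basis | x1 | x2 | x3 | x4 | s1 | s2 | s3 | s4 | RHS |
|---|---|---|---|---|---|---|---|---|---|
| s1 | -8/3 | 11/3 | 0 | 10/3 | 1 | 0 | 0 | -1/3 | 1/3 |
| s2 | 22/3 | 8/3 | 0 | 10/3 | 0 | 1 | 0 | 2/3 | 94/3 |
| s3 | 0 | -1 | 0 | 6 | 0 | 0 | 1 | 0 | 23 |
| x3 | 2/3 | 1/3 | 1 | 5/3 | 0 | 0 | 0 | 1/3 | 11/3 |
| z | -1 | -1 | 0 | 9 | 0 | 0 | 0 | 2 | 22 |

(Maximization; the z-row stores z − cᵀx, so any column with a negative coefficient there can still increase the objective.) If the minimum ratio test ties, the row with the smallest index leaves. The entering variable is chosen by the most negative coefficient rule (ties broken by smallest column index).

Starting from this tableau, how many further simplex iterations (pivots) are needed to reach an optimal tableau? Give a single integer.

pivot: x1 in, s2 out → z = 289/11
pivot: x2 in, s1 out → z = 474/17
No improving column remains; optimal.

2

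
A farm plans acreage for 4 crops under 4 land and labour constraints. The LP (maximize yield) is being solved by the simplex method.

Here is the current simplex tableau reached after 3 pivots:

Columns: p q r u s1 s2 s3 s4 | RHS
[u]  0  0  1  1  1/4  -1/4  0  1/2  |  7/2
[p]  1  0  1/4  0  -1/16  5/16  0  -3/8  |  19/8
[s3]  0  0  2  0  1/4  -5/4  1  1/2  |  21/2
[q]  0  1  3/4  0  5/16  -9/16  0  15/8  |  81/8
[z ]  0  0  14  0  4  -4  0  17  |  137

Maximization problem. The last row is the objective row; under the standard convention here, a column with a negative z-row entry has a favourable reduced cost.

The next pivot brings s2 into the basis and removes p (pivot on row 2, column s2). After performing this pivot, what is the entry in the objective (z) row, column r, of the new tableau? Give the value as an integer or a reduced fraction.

86/5

Pivot element is row 2, column s2: 5/16.
Normalize row 2: new (row 2, r) = (1/4)/(5/16) = 4/5.
z-row ← z-row − (-4)·(new row 2): 14 − (-4)·(4/5) = 86/5.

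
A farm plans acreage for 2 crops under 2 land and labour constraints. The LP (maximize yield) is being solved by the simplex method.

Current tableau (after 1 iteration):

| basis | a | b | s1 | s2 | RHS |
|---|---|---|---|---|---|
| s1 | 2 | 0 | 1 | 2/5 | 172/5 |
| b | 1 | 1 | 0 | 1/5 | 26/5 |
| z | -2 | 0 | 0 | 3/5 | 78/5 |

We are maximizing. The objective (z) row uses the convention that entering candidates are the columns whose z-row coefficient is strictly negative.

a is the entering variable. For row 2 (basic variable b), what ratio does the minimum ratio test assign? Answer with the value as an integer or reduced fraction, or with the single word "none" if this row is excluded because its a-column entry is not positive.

Ratio = RHS / (a entry) = (26/5) / 1 = 26/5.

26/5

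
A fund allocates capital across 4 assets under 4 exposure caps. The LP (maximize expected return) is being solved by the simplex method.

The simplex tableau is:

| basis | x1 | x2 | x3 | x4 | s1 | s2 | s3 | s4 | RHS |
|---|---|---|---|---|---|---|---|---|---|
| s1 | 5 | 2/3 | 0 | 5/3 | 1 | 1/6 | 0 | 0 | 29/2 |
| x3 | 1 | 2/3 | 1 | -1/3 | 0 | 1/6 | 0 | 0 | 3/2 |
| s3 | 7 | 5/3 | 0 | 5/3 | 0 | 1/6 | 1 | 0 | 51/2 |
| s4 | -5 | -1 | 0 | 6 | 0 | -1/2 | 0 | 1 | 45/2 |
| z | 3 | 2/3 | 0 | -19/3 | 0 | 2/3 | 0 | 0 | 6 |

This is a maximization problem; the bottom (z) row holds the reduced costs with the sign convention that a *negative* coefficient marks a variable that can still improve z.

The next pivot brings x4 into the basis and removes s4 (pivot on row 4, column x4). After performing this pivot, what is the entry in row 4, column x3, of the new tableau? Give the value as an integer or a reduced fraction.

0

Pivot element is row 4, column x4: 6.
Normalize row 4: new (row 4, x3) = 0/6 = 0.
Row 4 is the pivot row, so the entry is 0.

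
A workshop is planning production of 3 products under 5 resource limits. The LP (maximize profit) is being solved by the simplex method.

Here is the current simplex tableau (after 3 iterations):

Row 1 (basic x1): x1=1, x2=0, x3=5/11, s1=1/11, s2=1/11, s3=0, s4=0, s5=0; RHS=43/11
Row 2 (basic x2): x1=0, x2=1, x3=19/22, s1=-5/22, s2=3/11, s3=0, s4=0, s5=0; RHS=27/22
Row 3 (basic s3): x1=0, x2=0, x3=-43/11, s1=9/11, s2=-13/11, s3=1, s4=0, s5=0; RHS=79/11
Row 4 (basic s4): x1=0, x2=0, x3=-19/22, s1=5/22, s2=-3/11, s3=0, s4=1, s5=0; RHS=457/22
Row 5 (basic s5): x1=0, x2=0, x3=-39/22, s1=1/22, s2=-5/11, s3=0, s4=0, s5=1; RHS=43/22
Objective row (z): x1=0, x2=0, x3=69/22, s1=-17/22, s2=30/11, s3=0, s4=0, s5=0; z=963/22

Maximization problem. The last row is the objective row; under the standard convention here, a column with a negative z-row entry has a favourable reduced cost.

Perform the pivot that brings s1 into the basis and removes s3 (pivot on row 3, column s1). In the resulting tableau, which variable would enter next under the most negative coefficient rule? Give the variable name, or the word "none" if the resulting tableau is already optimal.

x3

Pivot element 9/11. New z-row = old z-row − (-17/22)·(row 3/(9/11)).
Updated z-row coefficients: x1: 0, x2: 0, x3: -5/9, s1: 0, s2: 29/18, s3: 17/18, s4: 0, s5: 0.
The most negative is -5/9 in column x3, so x3 would enter next.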